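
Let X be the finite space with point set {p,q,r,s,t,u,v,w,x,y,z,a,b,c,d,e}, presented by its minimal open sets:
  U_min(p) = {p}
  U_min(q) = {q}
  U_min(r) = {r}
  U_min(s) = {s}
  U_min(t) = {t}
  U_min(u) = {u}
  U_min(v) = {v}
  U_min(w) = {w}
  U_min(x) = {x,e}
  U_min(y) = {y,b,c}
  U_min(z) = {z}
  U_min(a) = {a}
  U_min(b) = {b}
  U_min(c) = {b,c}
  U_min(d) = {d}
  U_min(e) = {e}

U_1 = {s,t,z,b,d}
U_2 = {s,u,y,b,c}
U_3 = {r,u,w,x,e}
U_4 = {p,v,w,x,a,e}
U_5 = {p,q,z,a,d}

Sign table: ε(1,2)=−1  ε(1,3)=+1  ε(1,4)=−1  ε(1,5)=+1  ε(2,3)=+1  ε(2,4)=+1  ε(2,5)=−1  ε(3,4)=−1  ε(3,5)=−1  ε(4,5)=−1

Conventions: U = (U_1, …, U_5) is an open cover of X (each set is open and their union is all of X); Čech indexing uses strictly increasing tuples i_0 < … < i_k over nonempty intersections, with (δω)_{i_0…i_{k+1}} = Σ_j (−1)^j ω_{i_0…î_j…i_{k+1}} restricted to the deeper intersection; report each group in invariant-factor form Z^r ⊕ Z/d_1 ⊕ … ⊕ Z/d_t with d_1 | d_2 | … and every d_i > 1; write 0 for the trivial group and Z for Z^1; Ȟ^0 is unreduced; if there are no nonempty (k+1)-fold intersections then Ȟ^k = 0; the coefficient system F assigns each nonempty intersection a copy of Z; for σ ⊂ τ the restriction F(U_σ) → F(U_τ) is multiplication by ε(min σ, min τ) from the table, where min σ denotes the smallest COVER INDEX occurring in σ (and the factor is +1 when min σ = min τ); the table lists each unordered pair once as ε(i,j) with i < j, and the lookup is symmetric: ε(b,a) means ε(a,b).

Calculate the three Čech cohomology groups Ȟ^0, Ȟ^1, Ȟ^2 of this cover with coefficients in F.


nonempty overlaps:
  U12={s,b} U15={z,d} U23={u} U34={w,x,e} U45={p,a}
C dims 5,5; δ0: rk 5, SNF 1^4·2
degree 0: 5−5−0 = 0 → Ȟ^0 ≅ 0
degree 1: 5−0−5 = 0 plus torsion [2] → Ȟ^1 ≅ Z/2
degree 2: 0−0−0 = 0 → Ȟ^2 ≅ 0

Ȟ^0 ≅ 0; Ȟ^1 ≅ Z/2; Ȟ^2 ≅ 0


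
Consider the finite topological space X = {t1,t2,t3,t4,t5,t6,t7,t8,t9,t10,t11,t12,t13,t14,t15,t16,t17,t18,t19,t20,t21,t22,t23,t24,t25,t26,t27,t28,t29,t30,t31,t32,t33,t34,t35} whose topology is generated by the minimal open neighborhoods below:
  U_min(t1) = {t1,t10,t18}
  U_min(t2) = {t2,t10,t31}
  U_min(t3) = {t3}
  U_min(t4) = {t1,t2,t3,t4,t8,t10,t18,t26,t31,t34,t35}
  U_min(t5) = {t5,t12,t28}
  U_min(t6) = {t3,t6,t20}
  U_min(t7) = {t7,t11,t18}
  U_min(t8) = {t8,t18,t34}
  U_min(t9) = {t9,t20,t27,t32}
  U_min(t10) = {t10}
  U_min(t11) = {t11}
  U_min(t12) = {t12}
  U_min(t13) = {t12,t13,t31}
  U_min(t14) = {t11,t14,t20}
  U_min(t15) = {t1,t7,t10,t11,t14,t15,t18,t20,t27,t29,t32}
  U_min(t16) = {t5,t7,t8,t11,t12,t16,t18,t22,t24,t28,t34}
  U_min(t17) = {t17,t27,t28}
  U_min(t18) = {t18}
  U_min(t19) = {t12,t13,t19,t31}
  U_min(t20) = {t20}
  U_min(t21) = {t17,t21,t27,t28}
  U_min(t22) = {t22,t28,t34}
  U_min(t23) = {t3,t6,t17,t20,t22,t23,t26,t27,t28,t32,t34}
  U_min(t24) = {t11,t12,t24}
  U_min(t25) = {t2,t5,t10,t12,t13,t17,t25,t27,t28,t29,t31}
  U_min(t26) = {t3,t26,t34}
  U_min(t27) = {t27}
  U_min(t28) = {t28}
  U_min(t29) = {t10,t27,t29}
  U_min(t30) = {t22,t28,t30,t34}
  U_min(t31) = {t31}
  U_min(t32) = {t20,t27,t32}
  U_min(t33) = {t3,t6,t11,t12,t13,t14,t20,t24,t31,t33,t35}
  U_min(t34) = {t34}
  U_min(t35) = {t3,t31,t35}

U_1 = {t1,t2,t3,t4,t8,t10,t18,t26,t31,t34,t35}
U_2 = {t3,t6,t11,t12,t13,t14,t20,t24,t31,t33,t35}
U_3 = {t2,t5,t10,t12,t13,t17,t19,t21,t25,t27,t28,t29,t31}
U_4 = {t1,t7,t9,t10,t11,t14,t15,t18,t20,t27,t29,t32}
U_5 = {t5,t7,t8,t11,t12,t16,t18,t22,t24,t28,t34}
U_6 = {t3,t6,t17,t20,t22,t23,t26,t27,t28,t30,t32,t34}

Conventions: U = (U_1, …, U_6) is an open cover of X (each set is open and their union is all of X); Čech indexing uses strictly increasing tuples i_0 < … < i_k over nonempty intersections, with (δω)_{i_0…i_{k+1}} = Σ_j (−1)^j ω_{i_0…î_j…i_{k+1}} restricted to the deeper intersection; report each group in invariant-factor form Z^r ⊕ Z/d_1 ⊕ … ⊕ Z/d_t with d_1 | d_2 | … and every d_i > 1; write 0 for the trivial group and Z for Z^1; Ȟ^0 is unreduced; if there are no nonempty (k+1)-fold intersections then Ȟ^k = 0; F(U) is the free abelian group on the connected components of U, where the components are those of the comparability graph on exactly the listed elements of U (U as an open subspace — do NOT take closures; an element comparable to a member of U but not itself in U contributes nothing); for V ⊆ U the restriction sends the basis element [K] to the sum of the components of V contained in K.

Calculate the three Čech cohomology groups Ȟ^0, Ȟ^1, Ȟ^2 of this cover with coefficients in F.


nonempty overlaps:
  U12={t3,t31,t35} U13={t2,t10,t31} U14={t1,t10,t18} U15={t8,t18,t34} U16={t3,t26,t34} U23={t12,t13,t31} U24={t11,t14,t20} U25={t11,t12,t24} U26={t3,t6,t20} U34={t10,t27,t29} U35={t5,t12,t28} U36={t17,t27,t28} U45={t7,t11,t18} U46={t20,t27,t32} U56={t22,t28,t34}
  U123={t31} U126={t3} U134={t10} U145={t18} U156={t34} U235={t12} U245={t11} U246={t20} U346={t27} U356={t28}
components per intersection:
  U1: {t1,t2,t3,t4,t8,t10,t18,t26,t31,t34,t35}
  U2: {t3,t6,t11,t12,t13,t14,t20,t24,t31,t33,t35}
  U3: {t2,t5,t10,t12,t13,t17,t19,t21,t25,t27,t28,t29,t31}
  U4: {t1,t7,t9,t10,t11,t14,t15,t18,t20,t27,t29,t32}
  U5: {t5,t7,t8,t11,t12,t16,t18,t22,t24,t28,t34}
  U6: {t3,t6,t17,t20,t22,t23,t26,t27,t28,t30,t32,t34}
  U12: {t3,t31,t35}
  U13: {t2,t10,t31}
  U14: {t1,t10,t18}
  U15: {t8,t18,t34}
  U16: {t3,t26,t34}
  U23: {t12,t13,t31}
  U24: {t11,t14,t20}
  U25: {t11,t12,t24}
  U26: {t3,t6,t20}
  U34: {t10,t27,t29}
  U35: {t5,t12,t28}
  U36: {t17,t27,t28}
  U45: {t7,t11,t18}
  U46: {t20,t27,t32}
  U56: {t22,t28,t34}
  U123: {t31}
  U126: {t3}
  U134: {t10}
  U145: {t18}
  U156: {t34}
  U235: {t12}
  U245: {t11}
  U246: {t20}
  U346: {t27}
  U356: {t28}
C dims 6,15,10; δ0: rk 5, SNF 1^5; δ1: rk 10, SNF 1^9·2
degree 0: 6−5−0 = 1 → Ȟ^0 ≅ Z
degree 1: 15−10−5 = 0 → Ȟ^1 ≅ 0
degree 2: 10−0−10 = 0 plus torsion [2] → Ȟ^2 ≅ Z/2

Ȟ^0(U;F) ≅ Z, Ȟ^1(U;F) ≅ 0 and Ȟ^2(U;F) ≅ Z/2


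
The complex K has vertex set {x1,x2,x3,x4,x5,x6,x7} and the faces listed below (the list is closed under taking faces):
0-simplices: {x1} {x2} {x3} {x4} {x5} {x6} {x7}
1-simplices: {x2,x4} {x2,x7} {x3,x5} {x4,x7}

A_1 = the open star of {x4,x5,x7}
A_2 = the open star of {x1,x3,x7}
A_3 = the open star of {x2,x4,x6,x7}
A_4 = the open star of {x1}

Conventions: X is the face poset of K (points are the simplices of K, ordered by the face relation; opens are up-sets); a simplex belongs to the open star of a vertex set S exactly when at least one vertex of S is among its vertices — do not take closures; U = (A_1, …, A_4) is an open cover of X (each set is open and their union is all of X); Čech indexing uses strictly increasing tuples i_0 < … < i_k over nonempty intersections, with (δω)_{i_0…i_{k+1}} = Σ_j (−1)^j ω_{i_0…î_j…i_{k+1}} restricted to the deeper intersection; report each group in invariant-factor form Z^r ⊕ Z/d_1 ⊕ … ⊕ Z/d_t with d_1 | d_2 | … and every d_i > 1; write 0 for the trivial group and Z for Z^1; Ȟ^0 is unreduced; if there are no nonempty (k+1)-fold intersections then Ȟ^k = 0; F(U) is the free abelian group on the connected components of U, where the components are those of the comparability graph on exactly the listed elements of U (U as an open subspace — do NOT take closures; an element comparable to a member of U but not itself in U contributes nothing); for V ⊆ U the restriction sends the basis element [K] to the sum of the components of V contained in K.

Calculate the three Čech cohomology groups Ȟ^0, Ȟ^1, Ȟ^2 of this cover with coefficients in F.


nonempty intersections:
  A1={{x4},{x5},{x7},{x2,x4},{x2,x7},{x3,x5},{x4,x7}} A2={{x1},{x3},{x7},{x2,x7},{x3,x5},{x4,x7}} A3={{x2},{x4},{x6},{x7},{x2,x4},{x2,x7},{x4,x7}} A4={{x1}}
  A12={{x7},{x2,x7},{x3,x5},{x4,x7}} A13={{x4},{x7},{x2,x4},{x2,x7},{x4,x7}} A23={{x7},{x2,x7},{x4,x7}} A24={{x1}}
  A123={{x7},{x2,x7},{x4,x7}}
components per intersection:
  A1: {{x4},{x7},{x2,x4},{x2,x7},{x4,x7}} {{x5},{x3,x5}}
  A2: {{x1}} {{x3},{x3,x5}} {{x7},{x2,x7},{x4,x7}}
  A3: {{x2},{x4},{x7},{x2,x4},{x2,x7},{x4,x7}} {{x6}}
  A4: {{x1}}
  A12: {{x7},{x2,x7},{x4,x7}} {{x3,x5}}
  A13: {{x4},{x7},{x2,x4},{x2,x7},{x4,x7}}
  A23: {{x7},{x2,x7},{x4,x7}}
  A24: {{x1}}
  A123: {{x7},{x2,x7},{x4,x7}}
C dims 8,5,1; δ0: rk 4, SNF 1^4; δ1: rk 1, SNF 1^1
Ȟ^0: (8−4)−0=4 ⇒ Z^4
Ȟ^1: (5−1)−4=0 ⇒ 0
Ȟ^2: (1−0)−1=0 ⇒ 0

Ȟ^0 = Z^4, Ȟ^1 = 0 and Ȟ^2 = 0


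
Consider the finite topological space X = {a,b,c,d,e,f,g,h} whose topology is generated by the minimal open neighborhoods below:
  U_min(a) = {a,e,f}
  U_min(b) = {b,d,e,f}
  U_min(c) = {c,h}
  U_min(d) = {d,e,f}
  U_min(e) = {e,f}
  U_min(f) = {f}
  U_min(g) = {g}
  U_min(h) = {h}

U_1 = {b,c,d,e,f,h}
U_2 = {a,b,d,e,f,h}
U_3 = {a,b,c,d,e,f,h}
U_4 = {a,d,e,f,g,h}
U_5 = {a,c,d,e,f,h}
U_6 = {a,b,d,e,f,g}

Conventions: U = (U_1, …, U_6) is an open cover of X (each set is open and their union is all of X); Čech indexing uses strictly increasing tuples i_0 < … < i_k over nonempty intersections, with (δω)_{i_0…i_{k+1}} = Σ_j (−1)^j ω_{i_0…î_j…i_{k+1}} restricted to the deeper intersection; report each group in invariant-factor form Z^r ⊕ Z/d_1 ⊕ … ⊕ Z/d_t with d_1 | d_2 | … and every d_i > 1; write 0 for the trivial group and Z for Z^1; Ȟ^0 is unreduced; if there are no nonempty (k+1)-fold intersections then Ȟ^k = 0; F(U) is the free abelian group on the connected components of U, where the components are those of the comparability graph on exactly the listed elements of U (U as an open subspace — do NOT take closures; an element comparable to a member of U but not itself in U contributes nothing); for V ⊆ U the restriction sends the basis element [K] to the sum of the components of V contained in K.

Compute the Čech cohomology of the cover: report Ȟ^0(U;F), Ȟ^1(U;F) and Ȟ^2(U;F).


nerve simplices:
  U12={b,d,e,f,h} U13={b,c,d,e,f,h} U14={d,e,f,h} U15={c,d,e,f,h} U16={b,d,e,f} U23={a,b,d,e,f,h} U24={a,d,e,f,h} U25={a,d,e,f,h} U26={a,b,d,e,f} U34={a,d,e,f,h} U35={a,c,d,e,f,h} U36={a,b,d,e,f} U45={a,d,e,f,h} U46={a,d,e,f,g} U56={a,d,e,f}
  U123={b,d,e,f,h} U124={d,e,f,h} U125={d,e,f,h} U126={b,d,e,f} U134={d,e,f,h} U135={c,d,e,f,h} U136={b,d,e,f} U145={d,e,f,h} U146={d,e,f} U156={d,e,f} U234={a,d,e,f,h} U235={a,d,e,f,h} U236={a,b,d,e,f} U245={a,d,e,f,h} U246={a,d,e,f} U256={a,d,e,f} U345={a,d,e,f,h} U346={a,d,e,f} U356={a,d,e,f} U456={a,d,e,f}
  U1234={d,e,f,h} U1235={d,e,f,h} U1236={b,d,e,f} U1245={d,e,f,h} U1246={d,e,f} U1256={d,e,f} U1345={d,e,f,h} U1346={d,e,f} U1356={d,e,f} U1456={d,e,f} U2345={a,d,e,f,h} U2346={a,d,e,f} U2356={a,d,e,f} U2456={a,d,e,f} U3456={a,d,e,f}
  U12345={d,e,f,h} U12346={d,e,f} U12356={d,e,f} U12456={d,e,f} U13456={d,e,f} U23456={a,d,e,f}
  U123456={d,e,f}
components per intersection:
  U1: {b,d,e,f} {c,h}
  U2: {a,b,d,e,f} {h}
  U3: {a,b,d,e,f} {c,h}
  U4: {a,d,e,f} {g} {h}
  U5: {a,d,e,f} {c,h}
  U6: {a,b,d,e,f} {g}
  U12: {b,d,e,f} {h}
  U13: {b,d,e,f} {c,h}
  U14: {d,e,f} {h}
  U15: {c,h} {d,e,f}
  U16: {b,d,e,f}
  U23: {a,b,d,e,f} {h}
  U24: {a,d,e,f} {h}
  U25: {a,d,e,f} {h}
  U26: {a,b,d,e,f}
  U34: {a,d,e,f} {h}
  U35: {a,d,e,f} {c,h}
  U36: {a,b,d,e,f}
  U45: {a,d,e,f} {h}
  U46: {a,d,e,f} {g}
  U56: {a,d,e,f}
  U123: {b,d,e,f} {h}
  U124: {d,e,f} {h}
  U125: {d,e,f} {h}
  U126: {b,d,e,f}
  U134: {d,e,f} {h}
  U135: {c,h} {d,e,f}
  U136: {b,d,e,f}
  U145: {d,e,f} {h}
  U146: {d,e,f}
  U156: {d,e,f}
  U234: {a,d,e,f} {h}
  U235: {a,d,e,f} {h}
  U236: {a,b,d,e,f}
  U245: {a,d,e,f} {h}
  U246: {a,d,e,f}
  U256: {a,d,e,f}
  U345: {a,d,e,f} {h}
  U346: {a,d,e,f}
  U356: {a,d,e,f}
  U456: {a,d,e,f}
  U1234: {d,e,f} {h}
  U1235: {d,e,f} {h}
  U1236: {b,d,e,f}
  U1245: {d,e,f} {h}
  U1246: {d,e,f}
  U1256: {d,e,f}
  U1345: {d,e,f} {h}
  U1346: {d,e,f}
  U1356: {d,e,f}
  U1456: {d,e,f}
  U2345: {a,d,e,f} {h}
  U2346: {a,d,e,f}
  U2356: {a,d,e,f}
  U2456: {a,d,e,f}
  U3456: {a,d,e,f}
  U12345: {d,e,f} {h}
  U12346: {d,e,f}
  U12356: {d,e,f}
  U12456: {d,e,f}
  U13456: {d,e,f}
  U23456: {a,d,e,f}
  U123456: {d,e,f}
C dims 13,26,30,20; δ0: rk 10, SNF 1^10; δ1: rk 16, SNF 1^16; δ2: rk 14, SNF 1^14
degree 0: 13−10−0 = 3 → Ȟ^0 ≅ Z^3
degree 1: 26−16−10 = 0 → Ȟ^1 ≅ 0
degree 2: 30−14−16 = 0 → Ȟ^2 ≅ 0

Ȟ^0 = Z^3,  Ȟ^1 = 0,  Ȟ^2 = 0


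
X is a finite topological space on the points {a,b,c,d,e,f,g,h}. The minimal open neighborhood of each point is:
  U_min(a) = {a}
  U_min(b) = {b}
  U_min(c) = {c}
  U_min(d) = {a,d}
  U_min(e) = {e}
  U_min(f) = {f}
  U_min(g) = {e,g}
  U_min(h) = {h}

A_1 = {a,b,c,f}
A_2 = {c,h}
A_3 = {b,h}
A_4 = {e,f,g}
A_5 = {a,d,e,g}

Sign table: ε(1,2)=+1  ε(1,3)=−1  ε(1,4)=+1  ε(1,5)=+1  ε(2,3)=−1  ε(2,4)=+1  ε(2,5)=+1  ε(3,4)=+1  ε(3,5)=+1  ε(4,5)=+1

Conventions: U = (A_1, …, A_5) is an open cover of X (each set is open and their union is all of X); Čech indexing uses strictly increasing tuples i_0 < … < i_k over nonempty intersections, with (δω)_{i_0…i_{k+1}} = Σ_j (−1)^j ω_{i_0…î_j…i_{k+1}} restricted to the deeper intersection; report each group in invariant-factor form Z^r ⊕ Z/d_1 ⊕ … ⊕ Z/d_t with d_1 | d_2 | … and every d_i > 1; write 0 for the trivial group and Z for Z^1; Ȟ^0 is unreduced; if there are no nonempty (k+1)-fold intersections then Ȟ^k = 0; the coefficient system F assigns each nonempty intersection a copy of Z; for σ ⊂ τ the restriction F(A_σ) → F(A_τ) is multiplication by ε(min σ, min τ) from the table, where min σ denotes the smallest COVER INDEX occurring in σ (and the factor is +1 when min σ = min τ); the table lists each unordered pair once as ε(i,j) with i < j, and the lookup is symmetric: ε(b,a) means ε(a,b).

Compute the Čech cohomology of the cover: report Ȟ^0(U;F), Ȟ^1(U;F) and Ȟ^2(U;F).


Ȟ^0(U;F) ≅ Z, Ȟ^1(U;F) ≅ Z^2, Ȟ^2(U;F) ≅ 0

cover nerve:
  A12={c} A13={b} A14={f} A15={a} A23={h} A45={e,g}
C dims 5,6; δ0: rk 4, SNF 1^4
Ȟ^0: (5−4)−0=1 ⇒ Z
Ȟ^1: (6−0)−4=2 ⇒ Z^2
Ȟ^2: (0−0)−0=0 ⇒ 0


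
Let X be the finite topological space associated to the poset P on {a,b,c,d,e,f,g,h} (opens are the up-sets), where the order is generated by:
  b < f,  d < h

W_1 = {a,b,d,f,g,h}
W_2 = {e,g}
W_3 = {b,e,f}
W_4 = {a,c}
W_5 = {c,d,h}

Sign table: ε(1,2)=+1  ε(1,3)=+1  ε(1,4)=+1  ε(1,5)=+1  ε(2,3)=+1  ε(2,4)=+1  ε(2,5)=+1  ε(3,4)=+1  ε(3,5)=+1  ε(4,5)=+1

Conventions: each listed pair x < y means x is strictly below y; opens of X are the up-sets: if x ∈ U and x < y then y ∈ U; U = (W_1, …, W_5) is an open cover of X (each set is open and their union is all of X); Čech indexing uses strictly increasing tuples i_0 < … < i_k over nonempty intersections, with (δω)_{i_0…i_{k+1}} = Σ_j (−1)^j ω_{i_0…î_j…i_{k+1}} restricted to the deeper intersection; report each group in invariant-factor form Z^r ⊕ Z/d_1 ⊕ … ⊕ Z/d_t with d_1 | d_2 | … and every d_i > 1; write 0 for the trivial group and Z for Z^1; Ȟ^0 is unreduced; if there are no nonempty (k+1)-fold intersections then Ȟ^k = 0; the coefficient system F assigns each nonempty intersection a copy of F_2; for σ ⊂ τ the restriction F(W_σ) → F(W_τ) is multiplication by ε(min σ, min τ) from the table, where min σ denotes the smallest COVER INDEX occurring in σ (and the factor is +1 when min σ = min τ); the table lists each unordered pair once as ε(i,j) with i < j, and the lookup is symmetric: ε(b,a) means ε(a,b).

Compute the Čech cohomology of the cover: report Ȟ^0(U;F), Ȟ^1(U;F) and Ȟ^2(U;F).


Ȟ^0 = Z/2,  Ȟ^1 = Z/2 ⊕ Z/2,  Ȟ^2 = 0

intersection data:
  W12={g} W13={b,f} W14={a} W15={d,h} W23={e} W45={c}
C dims 5,6; δ0: rk_F2 4
Ȟ^0 = (5 − 4) − 0 = 1, so Ȟ^0 ≅ Z/2
Ȟ^1 = (6 − 0) − 4 = 2, so Ȟ^1 ≅ Z/2 ⊕ Z/2
Ȟ^2 = (0 − 0) − 0 = 0, so Ȟ^2 ≅ 0


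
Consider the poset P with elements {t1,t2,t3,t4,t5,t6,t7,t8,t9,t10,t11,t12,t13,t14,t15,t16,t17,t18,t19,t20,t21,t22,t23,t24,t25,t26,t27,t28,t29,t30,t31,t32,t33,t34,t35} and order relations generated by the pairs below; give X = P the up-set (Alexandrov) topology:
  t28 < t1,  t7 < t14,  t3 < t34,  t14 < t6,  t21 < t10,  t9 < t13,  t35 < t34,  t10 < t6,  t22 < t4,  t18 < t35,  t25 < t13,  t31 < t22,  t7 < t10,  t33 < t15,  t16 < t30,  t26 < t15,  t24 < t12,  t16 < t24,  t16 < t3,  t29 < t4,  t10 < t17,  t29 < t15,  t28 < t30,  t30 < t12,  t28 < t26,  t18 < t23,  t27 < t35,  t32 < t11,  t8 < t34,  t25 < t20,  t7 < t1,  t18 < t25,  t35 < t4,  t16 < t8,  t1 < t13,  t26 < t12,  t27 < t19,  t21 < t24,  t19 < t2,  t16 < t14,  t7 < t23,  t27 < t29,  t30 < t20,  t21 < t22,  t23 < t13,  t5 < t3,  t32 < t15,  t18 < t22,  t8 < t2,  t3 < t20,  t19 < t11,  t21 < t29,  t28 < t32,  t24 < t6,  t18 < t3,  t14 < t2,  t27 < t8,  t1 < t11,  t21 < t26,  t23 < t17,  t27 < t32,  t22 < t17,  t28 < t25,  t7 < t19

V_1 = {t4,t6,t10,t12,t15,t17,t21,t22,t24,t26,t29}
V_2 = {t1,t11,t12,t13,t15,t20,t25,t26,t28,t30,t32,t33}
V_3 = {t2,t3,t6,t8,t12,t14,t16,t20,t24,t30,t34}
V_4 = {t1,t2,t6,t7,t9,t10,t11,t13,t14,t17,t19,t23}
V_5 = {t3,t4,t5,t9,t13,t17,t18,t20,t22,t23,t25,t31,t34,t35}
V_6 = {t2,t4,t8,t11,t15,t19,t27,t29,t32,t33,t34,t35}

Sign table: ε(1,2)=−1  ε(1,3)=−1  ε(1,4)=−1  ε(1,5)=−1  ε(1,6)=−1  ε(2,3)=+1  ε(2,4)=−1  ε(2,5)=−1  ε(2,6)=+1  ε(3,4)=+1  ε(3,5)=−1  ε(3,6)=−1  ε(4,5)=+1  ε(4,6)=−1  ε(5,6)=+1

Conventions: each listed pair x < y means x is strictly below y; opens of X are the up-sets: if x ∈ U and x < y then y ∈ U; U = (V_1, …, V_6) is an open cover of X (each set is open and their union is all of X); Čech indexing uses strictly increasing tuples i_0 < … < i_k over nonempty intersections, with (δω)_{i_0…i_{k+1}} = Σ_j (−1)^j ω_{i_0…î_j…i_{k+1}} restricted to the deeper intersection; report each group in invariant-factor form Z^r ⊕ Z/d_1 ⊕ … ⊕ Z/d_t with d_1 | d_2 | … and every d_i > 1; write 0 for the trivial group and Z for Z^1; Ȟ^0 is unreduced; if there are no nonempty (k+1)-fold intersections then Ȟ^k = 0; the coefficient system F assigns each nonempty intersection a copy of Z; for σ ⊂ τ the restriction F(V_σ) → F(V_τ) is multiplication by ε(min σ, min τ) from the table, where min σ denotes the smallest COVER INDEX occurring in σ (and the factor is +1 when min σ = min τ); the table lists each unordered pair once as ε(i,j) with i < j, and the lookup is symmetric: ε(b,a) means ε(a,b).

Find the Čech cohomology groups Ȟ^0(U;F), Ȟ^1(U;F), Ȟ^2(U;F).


Ȟ^0 ≅ 0,  Ȟ^1 ≅ Z/2,  Ȟ^2 ≅ Z

nonempty intersections:
  V12={t12,t15,t26} V13={t6,t12,t24} V14={t6,t10,t17} V15={t4,t17,t22} V16={t4,t15,t29} V23={t12,t20,t30} V24={t1,t11,t13} V25={t13,t20,t25} V26={t11,t15,t32,t33} V34={t2,t6,t14} V35={t3,t20,t34} V36={t2,t8,t34} V45={t9,t13,t17,t23} V46={t2,t11,t19} V56={t4,t34,t35}
  V123={t12} V126={t15} V134={t6} V145={t17} V156={t4} V235={t20} V245={t13} V246={t11} V346={t2} V356={t34}
C dims 6,15,10; δ0: rk 6, SNF 1^5·2; δ1: rk 9, SNF 1^9
Ȟ^0: (6−6)−0=0 ⇒ 0
Ȟ^1: (15−9)−6=0 plus torsion [2] ⇒ Z/2
Ȟ^2: (10−0)−9=1 ⇒ Z


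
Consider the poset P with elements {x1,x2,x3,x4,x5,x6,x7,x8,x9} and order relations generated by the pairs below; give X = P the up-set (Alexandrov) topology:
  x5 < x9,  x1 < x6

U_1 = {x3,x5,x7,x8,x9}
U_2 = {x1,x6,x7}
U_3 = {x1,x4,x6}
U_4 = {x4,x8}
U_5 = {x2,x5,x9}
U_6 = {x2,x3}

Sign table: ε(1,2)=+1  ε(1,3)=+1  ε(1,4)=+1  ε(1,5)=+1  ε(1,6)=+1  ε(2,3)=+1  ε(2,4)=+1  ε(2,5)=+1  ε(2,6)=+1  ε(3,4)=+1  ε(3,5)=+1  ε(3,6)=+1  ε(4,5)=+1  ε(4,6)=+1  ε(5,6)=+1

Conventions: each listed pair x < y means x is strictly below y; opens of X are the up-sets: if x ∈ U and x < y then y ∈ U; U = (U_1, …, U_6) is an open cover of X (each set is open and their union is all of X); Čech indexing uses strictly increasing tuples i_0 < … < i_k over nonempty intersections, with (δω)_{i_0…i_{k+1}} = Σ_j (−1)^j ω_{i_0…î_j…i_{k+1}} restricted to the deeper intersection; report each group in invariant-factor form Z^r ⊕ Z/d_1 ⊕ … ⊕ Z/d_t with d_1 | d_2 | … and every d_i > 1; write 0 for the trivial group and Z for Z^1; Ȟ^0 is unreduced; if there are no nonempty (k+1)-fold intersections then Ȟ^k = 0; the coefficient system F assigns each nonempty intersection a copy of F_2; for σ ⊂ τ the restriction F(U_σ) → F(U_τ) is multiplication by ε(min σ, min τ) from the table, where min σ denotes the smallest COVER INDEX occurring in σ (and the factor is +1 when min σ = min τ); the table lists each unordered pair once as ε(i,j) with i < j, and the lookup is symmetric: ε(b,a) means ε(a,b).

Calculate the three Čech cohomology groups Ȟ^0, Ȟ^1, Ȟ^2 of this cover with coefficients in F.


nonempty overlaps:
  U12={x7} U14={x8} U15={x5,x9} U16={x3} U23={x1,x6} U34={x4} U56={x2}
C dims 6,7; δ0: rk_F2 5
degree 0: 6−5−0 = 1 → Ȟ^0 ≅ Z/2
degree 1: 7−0−5 = 2 → Ȟ^1 ≅ Z/2 ⊕ Z/2
degree 2: 0−0−0 = 0 → Ȟ^2 ≅ 0

Ȟ^0(U;F) ≅ Z/2,  Ȟ^1(U;F) ≅ Z/2 ⊕ Z/2,  Ȟ^2(U;F) ≅ 0


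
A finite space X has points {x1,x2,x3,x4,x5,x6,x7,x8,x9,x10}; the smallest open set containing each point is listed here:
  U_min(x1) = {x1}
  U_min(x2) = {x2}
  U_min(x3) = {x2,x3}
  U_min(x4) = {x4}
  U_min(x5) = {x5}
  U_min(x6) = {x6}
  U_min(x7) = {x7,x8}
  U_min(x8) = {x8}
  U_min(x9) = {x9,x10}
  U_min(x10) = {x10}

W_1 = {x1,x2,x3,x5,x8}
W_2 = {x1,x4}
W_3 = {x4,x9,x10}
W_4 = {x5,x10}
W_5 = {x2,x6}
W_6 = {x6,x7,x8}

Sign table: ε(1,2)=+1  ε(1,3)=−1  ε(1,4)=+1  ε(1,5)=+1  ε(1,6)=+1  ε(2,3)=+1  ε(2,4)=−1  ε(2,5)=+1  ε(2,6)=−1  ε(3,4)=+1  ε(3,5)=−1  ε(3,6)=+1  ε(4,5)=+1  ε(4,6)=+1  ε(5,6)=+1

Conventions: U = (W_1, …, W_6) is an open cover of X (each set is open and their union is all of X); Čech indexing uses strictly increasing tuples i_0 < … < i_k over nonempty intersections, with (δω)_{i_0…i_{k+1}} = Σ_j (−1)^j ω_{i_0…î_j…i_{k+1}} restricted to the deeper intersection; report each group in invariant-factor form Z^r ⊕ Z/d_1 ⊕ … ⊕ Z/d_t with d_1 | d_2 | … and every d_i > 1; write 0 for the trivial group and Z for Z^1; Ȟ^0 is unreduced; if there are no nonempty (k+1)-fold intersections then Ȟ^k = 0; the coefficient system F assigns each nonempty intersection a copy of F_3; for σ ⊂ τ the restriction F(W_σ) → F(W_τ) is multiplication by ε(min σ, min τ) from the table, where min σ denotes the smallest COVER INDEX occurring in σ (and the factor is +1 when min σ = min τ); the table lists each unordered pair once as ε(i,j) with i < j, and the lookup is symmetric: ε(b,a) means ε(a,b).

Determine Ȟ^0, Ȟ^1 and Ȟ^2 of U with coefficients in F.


nonempty intersections:
  W12={x1} W14={x5} W15={x2} W16={x8} W23={x4} W34={x10} W56={x6}
C dims 6,7; δ0: rk_F3 5
Ȟ^0: (6−5)−0=1 ⇒ Z/3
Ȟ^1: (7−0)−5=2 ⇒ Z/3 ⊕ Z/3
Ȟ^2: (0−0)−0=0 ⇒ 0

Ȟ^0 = Z/3, Ȟ^1 = Z/3 ⊕ Z/3, Ȟ^2 = 0


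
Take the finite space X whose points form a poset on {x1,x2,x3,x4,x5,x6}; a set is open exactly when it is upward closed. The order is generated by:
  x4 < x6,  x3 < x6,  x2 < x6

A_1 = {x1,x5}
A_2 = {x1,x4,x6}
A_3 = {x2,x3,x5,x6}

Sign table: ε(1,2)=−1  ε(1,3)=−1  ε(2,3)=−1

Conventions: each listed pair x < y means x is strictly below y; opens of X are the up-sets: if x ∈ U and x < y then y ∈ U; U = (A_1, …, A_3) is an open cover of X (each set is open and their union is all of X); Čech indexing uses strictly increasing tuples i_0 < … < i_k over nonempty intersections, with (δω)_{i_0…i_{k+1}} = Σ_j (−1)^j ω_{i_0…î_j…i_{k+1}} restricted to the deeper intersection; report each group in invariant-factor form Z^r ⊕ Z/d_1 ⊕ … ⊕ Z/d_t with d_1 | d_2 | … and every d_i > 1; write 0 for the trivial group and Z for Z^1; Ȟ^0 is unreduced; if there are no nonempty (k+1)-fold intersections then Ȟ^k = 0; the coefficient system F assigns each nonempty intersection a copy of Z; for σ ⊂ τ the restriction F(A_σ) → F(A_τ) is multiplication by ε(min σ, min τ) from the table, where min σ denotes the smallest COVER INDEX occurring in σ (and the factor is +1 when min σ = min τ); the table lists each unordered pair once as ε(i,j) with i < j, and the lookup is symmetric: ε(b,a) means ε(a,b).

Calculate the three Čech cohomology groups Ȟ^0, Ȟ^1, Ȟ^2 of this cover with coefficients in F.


nerve of the cover:
  A12={x1} A13={x5} A23={x6}
C dims 3,3; δ0: rk 3, SNF 1^2·2
Ȟ^0 = (3 − 3) − 0 = 0, so Ȟ^0 ≅ 0
Ȟ^1 = (3 − 0) − 3 = 0 plus torsion [2], so Ȟ^1 ≅ Z/2
Ȟ^2 = (0 − 0) − 0 = 0, so Ȟ^2 ≅ 0

Ȟ^0 = 0,  Ȟ^1 = Z/2,  Ȟ^2 = 0


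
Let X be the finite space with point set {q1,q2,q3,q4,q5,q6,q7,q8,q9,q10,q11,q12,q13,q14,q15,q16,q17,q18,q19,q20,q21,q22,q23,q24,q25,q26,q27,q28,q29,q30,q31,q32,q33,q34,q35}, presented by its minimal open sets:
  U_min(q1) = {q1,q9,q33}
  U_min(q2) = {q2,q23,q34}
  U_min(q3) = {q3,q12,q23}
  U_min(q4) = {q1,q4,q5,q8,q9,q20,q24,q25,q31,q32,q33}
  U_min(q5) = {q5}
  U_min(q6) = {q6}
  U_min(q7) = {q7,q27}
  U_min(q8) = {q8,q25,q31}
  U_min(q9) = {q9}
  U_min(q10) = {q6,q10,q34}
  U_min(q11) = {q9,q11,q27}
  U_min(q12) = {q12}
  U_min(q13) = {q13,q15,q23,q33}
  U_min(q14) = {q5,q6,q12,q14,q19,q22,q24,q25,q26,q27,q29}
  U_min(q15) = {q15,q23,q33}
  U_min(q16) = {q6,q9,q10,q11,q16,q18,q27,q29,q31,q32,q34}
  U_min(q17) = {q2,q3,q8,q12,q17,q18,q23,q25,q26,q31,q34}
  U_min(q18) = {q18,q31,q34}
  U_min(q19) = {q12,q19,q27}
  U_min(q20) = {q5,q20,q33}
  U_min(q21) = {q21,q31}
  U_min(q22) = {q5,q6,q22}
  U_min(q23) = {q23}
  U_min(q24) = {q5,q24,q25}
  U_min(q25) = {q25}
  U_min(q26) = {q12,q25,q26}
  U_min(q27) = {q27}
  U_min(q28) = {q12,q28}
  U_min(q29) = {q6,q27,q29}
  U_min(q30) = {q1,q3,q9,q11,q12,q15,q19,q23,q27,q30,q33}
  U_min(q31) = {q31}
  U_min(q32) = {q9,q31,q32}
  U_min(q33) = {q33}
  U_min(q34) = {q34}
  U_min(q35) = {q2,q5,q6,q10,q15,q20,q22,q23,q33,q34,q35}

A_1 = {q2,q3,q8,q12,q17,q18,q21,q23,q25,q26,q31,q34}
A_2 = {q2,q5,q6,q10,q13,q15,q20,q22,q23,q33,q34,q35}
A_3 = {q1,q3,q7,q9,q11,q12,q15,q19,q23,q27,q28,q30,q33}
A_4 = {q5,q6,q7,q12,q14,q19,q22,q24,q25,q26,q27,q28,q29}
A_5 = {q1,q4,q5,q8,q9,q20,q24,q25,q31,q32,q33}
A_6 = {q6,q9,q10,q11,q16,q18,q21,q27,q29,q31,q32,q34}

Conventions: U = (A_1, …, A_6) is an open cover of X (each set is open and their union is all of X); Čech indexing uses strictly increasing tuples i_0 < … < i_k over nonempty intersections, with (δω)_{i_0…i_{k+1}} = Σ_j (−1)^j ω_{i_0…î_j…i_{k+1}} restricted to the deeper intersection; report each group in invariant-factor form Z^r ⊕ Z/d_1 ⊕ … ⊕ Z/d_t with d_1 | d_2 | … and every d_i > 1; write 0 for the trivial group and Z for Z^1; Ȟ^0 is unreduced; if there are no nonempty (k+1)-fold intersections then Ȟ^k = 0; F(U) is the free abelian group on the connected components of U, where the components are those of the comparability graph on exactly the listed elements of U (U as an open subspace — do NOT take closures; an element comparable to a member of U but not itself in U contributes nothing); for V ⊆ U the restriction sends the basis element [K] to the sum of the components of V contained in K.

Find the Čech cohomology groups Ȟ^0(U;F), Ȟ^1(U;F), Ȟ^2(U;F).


Ȟ^0 ≅ Z; Ȟ^1 ≅ 0; Ȟ^2 ≅ Z/2

nerve simplices:
  A12={q2,q23,q34} A13={q3,q12,q23} A14={q12,q25,q26} A15={q8,q25,q31} A16={q18,q21,q31,q34} A23={q15,q23,q33} A24={q5,q6,q22} A25={q5,q20,q33} A26={q6,q10,q34} A34={q7,q12,q19,q27,q28} A35={q1,q9,q33} A36={q9,q11,q27} A45={q5,q24,q25} A46={q6,q27,q29} A56={q9,q31,q32}
  A123={q23} A126={q34} A134={q12} A145={q25} A156={q31} A235={q33} A245={q5} A246={q6} A346={q27} A356={q9}
components per intersection:
  A1: {q2,q3,q8,q12,q17,q18,q21,q23,q25,q26,q31,q34}
  A2: {q2,q5,q6,q10,q13,q15,q20,q22,q23,q33,q34,q35}
  A3: {q1,q3,q7,q9,q11,q12,q15,q19,q23,q27,q28,q30,q33}
  A4: {q5,q6,q7,q12,q14,q19,q22,q24,q25,q26,q27,q28,q29}
  A5: {q1,q4,q5,q8,q9,q20,q24,q25,q31,q32,q33}
  A6: {q6,q9,q10,q11,q16,q18,q21,q27,q29,q31,q32,q34}
  A12: {q2,q23,q34}
  A13: {q3,q12,q23}
  A14: {q12,q25,q26}
  A15: {q8,q25,q31}
  A16: {q18,q21,q31,q34}
  A23: {q15,q23,q33}
  A24: {q5,q6,q22}
  A25: {q5,q20,q33}
  A26: {q6,q10,q34}
  A34: {q7,q12,q19,q27,q28}
  A35: {q1,q9,q33}
  A36: {q9,q11,q27}
  A45: {q5,q24,q25}
  A46: {q6,q27,q29}
  A56: {q9,q31,q32}
  A123: {q23}
  A126: {q34}
  A134: {q12}
  A145: {q25}
  A156: {q31}
  A235: {q33}
  A245: {q5}
  A246: {q6}
  A346: {q27}
  A356: {q9}
C dims 6,15,10; δ0: rk 5, SNF 1^5; δ1: rk 10, SNF 1^9·2
degree 0: 6−5−0 = 1 → Ȟ^0 ≅ Z
degree 1: 15−10−5 = 0 → Ȟ^1 ≅ 0
degree 2: 10−0−10 = 0 plus torsion [2] → Ȟ^2 ≅ Z/2


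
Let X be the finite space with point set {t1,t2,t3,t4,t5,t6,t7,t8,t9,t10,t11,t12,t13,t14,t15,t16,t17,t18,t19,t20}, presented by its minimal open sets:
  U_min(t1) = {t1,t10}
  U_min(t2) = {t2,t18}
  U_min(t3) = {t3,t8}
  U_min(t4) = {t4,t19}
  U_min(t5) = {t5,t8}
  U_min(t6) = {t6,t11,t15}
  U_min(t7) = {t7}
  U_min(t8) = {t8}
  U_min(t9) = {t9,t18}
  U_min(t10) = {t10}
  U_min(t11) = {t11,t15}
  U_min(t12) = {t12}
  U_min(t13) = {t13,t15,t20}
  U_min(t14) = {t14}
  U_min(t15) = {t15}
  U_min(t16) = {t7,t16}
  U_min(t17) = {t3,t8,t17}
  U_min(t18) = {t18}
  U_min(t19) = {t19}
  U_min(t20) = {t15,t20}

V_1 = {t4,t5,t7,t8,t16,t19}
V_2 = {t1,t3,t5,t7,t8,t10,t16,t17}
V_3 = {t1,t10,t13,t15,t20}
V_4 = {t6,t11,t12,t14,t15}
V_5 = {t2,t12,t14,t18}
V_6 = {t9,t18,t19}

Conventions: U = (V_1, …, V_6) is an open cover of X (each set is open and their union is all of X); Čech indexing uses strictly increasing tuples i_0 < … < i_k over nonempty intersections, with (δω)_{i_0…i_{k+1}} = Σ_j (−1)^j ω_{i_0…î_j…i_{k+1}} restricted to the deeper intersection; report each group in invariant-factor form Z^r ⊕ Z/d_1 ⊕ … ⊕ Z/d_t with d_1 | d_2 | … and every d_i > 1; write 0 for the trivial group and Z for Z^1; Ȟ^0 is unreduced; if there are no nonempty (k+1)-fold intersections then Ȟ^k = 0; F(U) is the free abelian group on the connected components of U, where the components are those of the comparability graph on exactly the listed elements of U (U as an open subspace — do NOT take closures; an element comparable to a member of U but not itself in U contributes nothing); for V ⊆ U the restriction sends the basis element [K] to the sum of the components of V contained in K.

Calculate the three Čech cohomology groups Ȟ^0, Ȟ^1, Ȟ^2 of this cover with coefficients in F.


Ȟ^0 ≅ Z^8,  Ȟ^1 ≅ 0,  Ȟ^2 ≅ 0

nonempty overlaps:
  V12={t5,t7,t8,t16} V16={t19} V23={t1,t10} V34={t15} V45={t12,t14} V56={t18}
components per intersection:
  V1: {t4,t19} {t5,t8} {t7,t16}
  V2: {t1,t10} {t3,t5,t8,t17} {t7,t16}
  V3: {t1,t10} {t13,t15,t20}
  V4: {t6,t11,t15} {t12} {t14}
  V5: {t2,t18} {t12} {t14}
  V6: {t9,t18} {t19}
  V12: {t5,t8} {t7,t16}
  V16: {t19}
  V23: {t1,t10}
  V34: {t15}
  V45: {t12} {t14}
  V56: {t18}
C dims 16,8; δ0: rk 8, SNF 1^8
degree 0: 16−8−0 = 8 → Ȟ^0 ≅ Z^8
degree 1: 8−0−8 = 0 → Ȟ^1 ≅ 0
degree 2: 0−0−0 = 0 → Ȟ^2 ≅ 0


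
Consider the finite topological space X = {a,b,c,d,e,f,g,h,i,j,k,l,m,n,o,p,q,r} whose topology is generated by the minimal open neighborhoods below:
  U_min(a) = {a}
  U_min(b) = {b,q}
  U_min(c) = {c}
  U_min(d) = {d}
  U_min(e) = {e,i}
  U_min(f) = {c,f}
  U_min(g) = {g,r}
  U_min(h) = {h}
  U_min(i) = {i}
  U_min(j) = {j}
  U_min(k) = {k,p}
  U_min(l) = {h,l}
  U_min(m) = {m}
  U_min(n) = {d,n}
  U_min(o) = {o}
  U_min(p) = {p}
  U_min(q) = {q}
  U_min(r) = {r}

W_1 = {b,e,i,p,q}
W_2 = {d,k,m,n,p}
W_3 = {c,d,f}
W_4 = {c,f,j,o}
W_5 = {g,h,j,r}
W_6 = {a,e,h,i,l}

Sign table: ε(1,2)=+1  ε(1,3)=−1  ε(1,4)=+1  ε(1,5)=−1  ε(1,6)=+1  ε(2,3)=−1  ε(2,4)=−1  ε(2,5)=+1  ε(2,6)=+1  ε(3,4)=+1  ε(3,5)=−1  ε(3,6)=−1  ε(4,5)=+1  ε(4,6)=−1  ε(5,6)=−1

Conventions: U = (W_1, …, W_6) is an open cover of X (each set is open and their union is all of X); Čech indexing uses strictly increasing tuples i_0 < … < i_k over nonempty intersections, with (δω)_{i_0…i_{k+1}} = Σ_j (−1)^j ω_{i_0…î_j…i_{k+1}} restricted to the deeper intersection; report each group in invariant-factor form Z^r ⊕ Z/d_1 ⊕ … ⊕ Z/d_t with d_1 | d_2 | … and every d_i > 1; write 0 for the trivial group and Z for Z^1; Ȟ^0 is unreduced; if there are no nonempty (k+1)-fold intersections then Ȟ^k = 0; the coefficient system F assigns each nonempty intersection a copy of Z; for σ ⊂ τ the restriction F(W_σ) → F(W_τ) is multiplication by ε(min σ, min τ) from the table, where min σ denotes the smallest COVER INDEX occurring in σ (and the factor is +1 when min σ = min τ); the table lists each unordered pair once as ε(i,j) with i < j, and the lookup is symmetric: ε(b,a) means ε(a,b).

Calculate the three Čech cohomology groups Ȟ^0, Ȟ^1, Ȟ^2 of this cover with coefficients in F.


nonempty intersections:
  W12={p} W16={e,i} W23={d} W34={c,f} W45={j} W56={h}
C dims 6,6; δ0: rk 5, SNF 1^5
Ȟ^0: (6−5)−0=1 ⇒ Z
Ȟ^1: (6−0)−5=1 ⇒ Z
Ȟ^2: (0−0)−0=0 ⇒ 0

Ȟ^0 ≅ Z, Ȟ^1 ≅ Z and Ȟ^2 ≅ 0


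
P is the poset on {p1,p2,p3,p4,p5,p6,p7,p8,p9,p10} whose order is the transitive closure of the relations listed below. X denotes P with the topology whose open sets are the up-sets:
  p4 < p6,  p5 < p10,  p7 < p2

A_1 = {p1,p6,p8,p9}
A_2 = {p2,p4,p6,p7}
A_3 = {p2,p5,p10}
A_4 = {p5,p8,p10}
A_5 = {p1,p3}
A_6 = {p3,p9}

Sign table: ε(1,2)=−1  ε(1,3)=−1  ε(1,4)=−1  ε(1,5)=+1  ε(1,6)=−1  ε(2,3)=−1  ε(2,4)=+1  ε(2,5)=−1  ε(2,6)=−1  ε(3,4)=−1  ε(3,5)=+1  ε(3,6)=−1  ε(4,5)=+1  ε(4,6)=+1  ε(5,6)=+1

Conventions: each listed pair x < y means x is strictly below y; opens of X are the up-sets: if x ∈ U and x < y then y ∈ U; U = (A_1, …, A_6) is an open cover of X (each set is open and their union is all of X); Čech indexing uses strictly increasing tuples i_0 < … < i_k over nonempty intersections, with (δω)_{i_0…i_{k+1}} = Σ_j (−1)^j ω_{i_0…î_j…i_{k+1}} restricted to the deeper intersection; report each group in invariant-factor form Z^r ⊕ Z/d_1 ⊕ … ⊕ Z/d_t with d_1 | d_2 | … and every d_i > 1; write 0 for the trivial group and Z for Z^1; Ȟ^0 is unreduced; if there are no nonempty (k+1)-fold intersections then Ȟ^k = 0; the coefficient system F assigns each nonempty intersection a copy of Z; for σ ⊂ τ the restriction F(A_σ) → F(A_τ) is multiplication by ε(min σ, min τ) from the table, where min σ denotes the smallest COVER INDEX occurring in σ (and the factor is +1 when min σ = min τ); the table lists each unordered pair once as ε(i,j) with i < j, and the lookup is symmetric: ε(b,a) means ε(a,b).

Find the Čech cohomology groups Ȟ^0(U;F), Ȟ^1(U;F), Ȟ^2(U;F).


Ȟ^0(U;F) ≅ 0; Ȟ^1(U;F) ≅ Z ⊕ Z/2; Ȟ^2(U;F) ≅ 0

nonempty overlaps:
  A12={p6} A14={p8} A15={p1} A16={p9} A23={p2} A34={p5,p10} A56={p3}
C dims 6,7; δ0: rk 6, SNF 1^5·2
degree 0: 6−6−0 = 0 → Ȟ^0 ≅ 0
degree 1: 7−0−6 = 1 plus torsion [2] → Ȟ^1 ≅ Z ⊕ Z/2
degree 2: 0−0−0 = 0 → Ȟ^2 ≅ 0


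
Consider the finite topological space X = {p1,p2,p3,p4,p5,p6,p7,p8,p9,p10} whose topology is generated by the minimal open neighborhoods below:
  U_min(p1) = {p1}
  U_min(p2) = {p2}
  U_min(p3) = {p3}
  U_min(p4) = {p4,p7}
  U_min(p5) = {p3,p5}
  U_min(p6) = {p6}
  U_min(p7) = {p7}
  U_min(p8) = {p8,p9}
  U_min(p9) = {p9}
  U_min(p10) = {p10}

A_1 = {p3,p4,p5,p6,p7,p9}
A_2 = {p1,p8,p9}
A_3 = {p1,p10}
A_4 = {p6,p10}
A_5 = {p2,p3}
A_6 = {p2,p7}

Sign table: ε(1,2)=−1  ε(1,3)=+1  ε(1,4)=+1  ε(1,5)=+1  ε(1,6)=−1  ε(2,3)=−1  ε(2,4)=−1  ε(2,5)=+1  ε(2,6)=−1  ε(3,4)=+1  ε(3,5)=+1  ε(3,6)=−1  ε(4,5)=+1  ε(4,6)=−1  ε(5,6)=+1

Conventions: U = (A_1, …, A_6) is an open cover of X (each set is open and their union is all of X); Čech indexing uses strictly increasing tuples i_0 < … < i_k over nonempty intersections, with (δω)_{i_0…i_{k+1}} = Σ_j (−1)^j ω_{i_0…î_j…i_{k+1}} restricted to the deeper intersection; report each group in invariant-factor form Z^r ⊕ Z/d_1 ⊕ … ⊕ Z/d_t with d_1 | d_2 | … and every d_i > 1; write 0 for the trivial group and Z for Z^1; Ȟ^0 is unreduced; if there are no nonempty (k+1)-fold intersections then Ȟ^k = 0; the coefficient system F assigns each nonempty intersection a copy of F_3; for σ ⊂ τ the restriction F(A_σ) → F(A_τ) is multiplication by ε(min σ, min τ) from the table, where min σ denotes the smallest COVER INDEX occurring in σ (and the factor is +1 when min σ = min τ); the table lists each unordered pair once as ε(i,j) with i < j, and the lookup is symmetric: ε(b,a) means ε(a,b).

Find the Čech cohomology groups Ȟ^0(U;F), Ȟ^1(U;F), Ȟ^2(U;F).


Ȟ^0 = 0,  Ȟ^1 = Z/3,  Ȟ^2 = 0

nonempty intersections:
  A12={p9} A14={p6} A15={p3} A16={p7} A23={p1} A34={p10} A56={p2}
C dims 6,7; δ0: rk_F3 6
Ȟ^0: (6−6)−0=0 ⇒ 0
Ȟ^1: (7−0)−6=1 ⇒ Z/3
Ȟ^2: (0−0)−0=0 ⇒ 0


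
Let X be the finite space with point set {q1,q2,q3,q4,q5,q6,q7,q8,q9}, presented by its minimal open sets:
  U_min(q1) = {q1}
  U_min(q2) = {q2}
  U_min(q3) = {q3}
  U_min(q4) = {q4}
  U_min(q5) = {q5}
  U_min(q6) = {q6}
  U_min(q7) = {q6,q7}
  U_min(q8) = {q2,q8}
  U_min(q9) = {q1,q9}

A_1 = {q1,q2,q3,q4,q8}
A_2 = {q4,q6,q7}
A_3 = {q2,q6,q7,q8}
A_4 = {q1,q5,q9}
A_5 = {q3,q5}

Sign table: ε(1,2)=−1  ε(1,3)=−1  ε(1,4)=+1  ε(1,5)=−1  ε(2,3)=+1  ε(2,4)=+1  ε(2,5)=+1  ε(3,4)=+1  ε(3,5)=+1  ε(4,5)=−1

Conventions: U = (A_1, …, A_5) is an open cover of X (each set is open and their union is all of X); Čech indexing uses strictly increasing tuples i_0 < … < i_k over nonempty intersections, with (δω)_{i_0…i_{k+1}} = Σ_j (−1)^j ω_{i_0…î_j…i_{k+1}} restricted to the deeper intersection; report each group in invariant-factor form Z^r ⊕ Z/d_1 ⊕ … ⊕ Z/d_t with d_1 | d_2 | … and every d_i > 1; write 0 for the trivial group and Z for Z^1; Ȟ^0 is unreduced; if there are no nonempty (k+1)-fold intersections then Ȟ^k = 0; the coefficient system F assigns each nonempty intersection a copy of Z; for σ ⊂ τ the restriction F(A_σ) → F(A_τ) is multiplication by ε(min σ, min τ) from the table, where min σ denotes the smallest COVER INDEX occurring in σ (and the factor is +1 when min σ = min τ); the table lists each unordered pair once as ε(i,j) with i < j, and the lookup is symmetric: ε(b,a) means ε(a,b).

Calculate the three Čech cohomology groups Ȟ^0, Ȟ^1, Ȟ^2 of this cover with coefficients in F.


nonempty intersections:
  A12={q4} A13={q2,q8} A14={q1} A15={q3} A23={q6,q7} A45={q5}
C dims 5,6; δ0: rk 4, SNF 1^4
Ȟ^0: (5−4)−0=1 ⇒ Z
Ȟ^1: (6−0)−4=2 ⇒ Z^2
Ȟ^2: (0−0)−0=0 ⇒ 0

Ȟ^0(U;F) ≅ Z, Ȟ^1(U;F) ≅ Z^2 and Ȟ^2(U;F) ≅ 0


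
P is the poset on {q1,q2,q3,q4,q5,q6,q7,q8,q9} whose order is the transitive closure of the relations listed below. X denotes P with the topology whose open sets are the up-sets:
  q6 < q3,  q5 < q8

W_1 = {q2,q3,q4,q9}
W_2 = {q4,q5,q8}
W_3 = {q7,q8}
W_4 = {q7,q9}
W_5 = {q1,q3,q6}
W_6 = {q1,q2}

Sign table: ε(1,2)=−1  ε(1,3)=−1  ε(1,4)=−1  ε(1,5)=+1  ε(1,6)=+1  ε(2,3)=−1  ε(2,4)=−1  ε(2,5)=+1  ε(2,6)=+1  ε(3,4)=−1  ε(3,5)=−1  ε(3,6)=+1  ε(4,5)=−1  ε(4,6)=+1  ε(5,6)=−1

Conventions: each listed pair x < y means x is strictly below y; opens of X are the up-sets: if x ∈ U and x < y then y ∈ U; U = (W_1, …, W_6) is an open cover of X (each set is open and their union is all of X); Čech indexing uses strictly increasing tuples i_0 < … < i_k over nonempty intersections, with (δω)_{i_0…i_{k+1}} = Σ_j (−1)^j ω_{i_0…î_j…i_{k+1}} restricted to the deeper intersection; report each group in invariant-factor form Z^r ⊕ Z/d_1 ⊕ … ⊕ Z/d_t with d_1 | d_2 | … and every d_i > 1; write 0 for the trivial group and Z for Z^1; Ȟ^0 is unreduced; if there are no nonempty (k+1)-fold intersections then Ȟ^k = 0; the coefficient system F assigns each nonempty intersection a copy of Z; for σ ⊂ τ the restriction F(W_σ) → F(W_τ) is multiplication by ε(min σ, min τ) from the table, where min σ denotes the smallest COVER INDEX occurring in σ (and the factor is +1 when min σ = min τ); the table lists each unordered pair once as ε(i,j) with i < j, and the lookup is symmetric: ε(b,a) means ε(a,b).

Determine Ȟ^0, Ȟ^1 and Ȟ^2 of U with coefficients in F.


nerve of the cover:
  W12={q4} W14={q9} W15={q3} W16={q2} W23={q8} W34={q7} W56={q1}
C dims 6,7; δ0: rk 6, SNF 1^5·2
Ȟ^0 = (6 − 6) − 0 = 0, so Ȟ^0 ≅ 0
Ȟ^1 = (7 − 0) − 6 = 1 plus torsion [2], so Ȟ^1 ≅ Z ⊕ Z/2
Ȟ^2 = (0 − 0) − 0 = 0, so Ȟ^2 ≅ 0

Ȟ^0 ≅ 0; Ȟ^1 ≅ Z ⊕ Z/2; Ȟ^2 ≅ 0
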